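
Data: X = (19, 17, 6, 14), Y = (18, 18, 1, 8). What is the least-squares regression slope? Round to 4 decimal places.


b = sum((xi-xbar)(yi-ybar)) / sum((xi-xbar)^2)
n = 4, xbar = 56/4 = 14, ybar = 45/4 = 11.25
Sxy = sum((xi-xbar)(yi-ybar)) = 136
Sxx = sum((xi-xbar)^2) = 98
b = Sxy / Sxx = 68/49 ≈ 1.387755

1.3878


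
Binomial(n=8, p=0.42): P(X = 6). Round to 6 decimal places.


P = C(n,k) * p^k * (1-p)^(n-k)
C(8,6) = 28
p^k = 0.42^6 ≈ 0.005489032
(1-p)^(n-k) = 0.58^2 = 0.3364
P = 28 * 0.005489032 * 0.3364 ≈ 0.051702

0.051702


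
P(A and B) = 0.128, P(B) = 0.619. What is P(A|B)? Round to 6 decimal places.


P(A|B) = P(A and B) / P(B) = 0.128 / 0.619 = 128/619 ≈ 0.20678514

0.206785


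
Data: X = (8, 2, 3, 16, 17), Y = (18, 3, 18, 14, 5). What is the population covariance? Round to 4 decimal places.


Cov = (1/n)*sum((xi-xbar)(yi-ybar))
n = 5, xbar = 46/5 = 9.2, ybar = 58/5 = 11.6
sum((xi-xbar)(yi-ybar)) = -20.6
Cov = -20.6 / 5 = -4.12

-4.1200


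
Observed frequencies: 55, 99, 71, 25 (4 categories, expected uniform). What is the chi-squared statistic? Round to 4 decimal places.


chi2 = sum((O-E)^2/E), E = total/4
total = 250, E = 250/4 = 62.5
(55 - 62.5)^2 / 62.5 = 56.25 / 62.5 = 0.9
(99 - 62.5)^2 / 62.5 = 1332.25 / 62.5 = 21.316
(71 - 62.5)^2 / 62.5 = 72.25 / 62.5 = 1.156
(25 - 62.5)^2 / 62.5 = 1406.25 / 62.5 = 22.5
chi2 = 45.872

45.8720


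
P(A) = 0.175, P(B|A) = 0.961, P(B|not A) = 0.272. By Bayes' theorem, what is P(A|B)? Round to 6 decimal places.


P(A|B) = P(B|A)*P(A) / P(B), P(B) = P(B|A)*P(A) + P(B|not A)*P(not A)
P(B|A)*P(A) = 0.961 * 0.175 = 0.168175
P(B|not A)*P(not A) = 0.272 * 0.825 = 0.2244
P(B) = 0.168175 + 0.2244 = 0.392575
P(A|B) = 0.168175 / 0.392575 ≈ 0.42838948

0.428389


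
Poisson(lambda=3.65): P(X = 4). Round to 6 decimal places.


P = e^(-lam) * lam^k / k!
e^(-3.65) ≈ 0.02599113
lam^k = 3.65^4 ≈ 177.489006
k! = 4! = 24
P = 0.02599113 * 177.489006 / 24 ≈ 0.192214

0.192214


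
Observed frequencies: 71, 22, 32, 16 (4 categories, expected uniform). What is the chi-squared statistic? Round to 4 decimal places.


chi2 = sum((O-E)^2/E), E = total/4
total = 141, E = 141/4 = 35.25
(71 - 35.25)^2 / 35.25 = 1278.0625 / 35.25 = 20449/564 ≈ 36.257092
(22 - 35.25)^2 / 35.25 = 175.5625 / 35.25 = 2809/564 ≈ 4.980496
(32 - 35.25)^2 / 35.25 = 10.5625 / 35.25 = 169/564 ≈ 0.299645
(16 - 35.25)^2 / 35.25 = 370.5625 / 35.25 = 5929/564 ≈ 10.512411
chi2 = 7339/141 ≈ 52.049645

52.0496


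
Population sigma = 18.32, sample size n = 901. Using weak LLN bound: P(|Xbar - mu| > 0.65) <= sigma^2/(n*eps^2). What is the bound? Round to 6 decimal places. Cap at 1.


bound = min(1, sigma^2/(n*eps^2))
sigma^2 = 18.32^2 = 335.6224
n*eps^2 = 901 * 0.65^2 = 901 * 0.4225 = 380.6725
sigma^2/(n*eps^2) = 335.6224 / 380.6725 ≈ 0.88165654

0.881657


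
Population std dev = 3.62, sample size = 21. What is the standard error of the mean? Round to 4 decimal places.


SE = sigma / sqrt(n)
sqrt(21) ≈ 4.582576
SE = 3.62 / 4.582576 ≈ 0.789949

0.7899


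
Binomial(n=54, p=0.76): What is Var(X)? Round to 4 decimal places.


Var = n*p*(1-p) = 54 * 0.76 * 0.24 = 9.8496

9.8496


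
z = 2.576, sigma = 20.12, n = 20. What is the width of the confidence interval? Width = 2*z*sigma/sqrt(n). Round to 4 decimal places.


width = 2*z*sigma/sqrt(n)
2*z*sigma = 2 * 2.576 * 20.12 = 103.65824
sqrt(20) ≈ 4.472136
width = 103.65824 / 4.472136 ≈ 23.178687

23.1787


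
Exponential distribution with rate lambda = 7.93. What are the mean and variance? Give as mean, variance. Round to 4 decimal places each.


mean = 1/lam, var = 1/lam^2
mean = 1 / 7.93 = 100/793 ≈ 0.126103
lam^2 = 7.93^2 = 62.8849
var = 1 / 62.8849 ≈ 0.015902

0.1261, 0.0159


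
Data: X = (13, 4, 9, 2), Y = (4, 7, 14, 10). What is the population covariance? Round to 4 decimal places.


Cov = (1/n)*sum((xi-xbar)(yi-ybar))
n = 4, xbar = 28/4 = 7, ybar = 35/4 = 8.75
sum((xi-xbar)(yi-ybar)) = -19
Cov = -19 / 4 = -4.75

-4.7500


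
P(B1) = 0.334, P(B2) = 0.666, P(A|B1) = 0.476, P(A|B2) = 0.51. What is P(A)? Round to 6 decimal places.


P(A) = P(A|B1)*P(B1) + P(A|B2)*P(B2)
P(A|B1)*P(B1) = 0.476 * 0.334 = 0.158984
P(A|B2)*P(B2) = 0.51 * 0.666 = 0.33966
P(A) = 0.158984 + 0.33966 = 0.498644

0.498644


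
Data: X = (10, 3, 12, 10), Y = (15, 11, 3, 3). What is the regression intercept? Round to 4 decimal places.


a = ybar - b*xbar, where b = sum((xi-xbar)(yi-ybar)) / sum((xi-xbar)^2)
n = 4, xbar = 35/4 = 8.75, ybar = 32/4 = 8
Sxy = sum((xi-xbar)(yi-ybar)) = -31
Sxx = sum((xi-xbar)^2) = 46.75
b = Sxy / Sxx = -124/187 ≈ -0.663102
a = 8 - (-0.663102) * 8.75 = 2581/187 ≈ 13.802139

13.8021


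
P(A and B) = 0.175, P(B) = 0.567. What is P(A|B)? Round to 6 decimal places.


P(A|B) = P(A and B) / P(B) = 0.175 / 0.567 = 25/81 ≈ 0.30864198

0.308642


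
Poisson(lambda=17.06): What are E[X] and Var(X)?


E[X] = Var(X) = lambda = 17.06

17.06, 17.06


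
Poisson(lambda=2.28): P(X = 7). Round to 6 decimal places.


P = e^(-lam) * lam^k / k!
e^(-2.28) ≈ 0.1022842
lam^k = 2.28^7 ≈ 320.290405
k! = 7! = 5040
P = 0.1022842 * 320.290405 / 5040 ≈ 0.006500

0.006500


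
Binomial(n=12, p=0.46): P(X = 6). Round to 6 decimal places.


P = C(n,k) * p^k * (1-p)^(n-k)
C(12,6) = 924
p^k = 0.46^6 ≈ 0.009474297
(1-p)^(n-k) = 0.54^6 ≈ 0.02479491
P = 924 * 0.009474297 * 0.02479491 ≈ 0.217061

0.217061


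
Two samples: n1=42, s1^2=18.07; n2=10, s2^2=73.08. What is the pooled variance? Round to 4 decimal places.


sp^2 = ((n1-1)*s1^2 + (n2-1)*s2^2)/(n1+n2-2)
(n1-1)*s1^2 = 41 * 18.07 = 740.87
(n2-1)*s2^2 = 9 * 73.08 = 657.72
numerator = 740.87 + 657.72 = 1398.59
n1+n2-2 = 50
sp^2 = 1398.59 / 50 = 27.9718

27.9718


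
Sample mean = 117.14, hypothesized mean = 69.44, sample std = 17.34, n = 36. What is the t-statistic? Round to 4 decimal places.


t = (xbar - mu0) / (s/sqrt(n))
xbar - mu0 = 117.14 - 69.44 = 47.7
sqrt(36) = 6
s/sqrt(n) = 17.34 / 6 = 2.89
t = 47.7 / 2.89 = 4770/289 ≈ 16.505190

16.5052


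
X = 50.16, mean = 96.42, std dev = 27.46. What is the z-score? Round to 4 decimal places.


z = (X - mu) / sigma
X - mu = 50.16 - 96.42 = -46.26
z = -46.26 / 27.46 = -2313/1373 ≈ -1.684632

-1.6846


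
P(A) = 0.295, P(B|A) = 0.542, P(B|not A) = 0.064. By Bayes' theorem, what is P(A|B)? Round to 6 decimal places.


P(A|B) = P(B|A)*P(A) / P(B), P(B) = P(B|A)*P(A) + P(B|not A)*P(not A)
P(B|A)*P(A) = 0.542 * 0.295 = 0.15989
P(B|not A)*P(not A) = 0.064 * 0.705 = 0.04512
P(B) = 0.15989 + 0.04512 = 0.20501
P(A|B) = 0.15989 / 0.20501 ≈ 0.77991317

0.779913


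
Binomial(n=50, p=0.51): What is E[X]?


E[X] = n*p = 50 * 0.51 = 25.5

25.5


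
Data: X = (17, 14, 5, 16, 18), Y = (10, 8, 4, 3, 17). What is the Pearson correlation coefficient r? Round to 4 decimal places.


r = sum((xi-xbar)(yi-ybar)) / sqrt(sum((xi-xbar)^2) * sum((yi-ybar)^2))
n = 5, xbar = 70/5 = 14, ybar = 42/5 = 8.4
Sxy = sum((xi-xbar)(yi-ybar)) = 68
Sxx = sum((xi-xbar)^2) = 110
Syy = sum((yi-ybar)^2) = 125.2
sqrt(Sxx*Syy) ≈ 117.354165
r = Sxy / sqrt(Sxx*Syy) = 68 / 117.354165 ≈ 0.579443

0.5794


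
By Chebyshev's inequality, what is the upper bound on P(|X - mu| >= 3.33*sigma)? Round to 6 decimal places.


P <= 1/k^2
k^2 = 3.33^2 = 11.0889
1/k^2 = 1 / 11.0889 ≈ 0.09018027

0.090180


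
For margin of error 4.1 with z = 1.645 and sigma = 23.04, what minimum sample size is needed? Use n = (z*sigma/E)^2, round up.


z*sigma/E = 1.645 * 23.04 / 4.1 = 47376/5125 ≈ 9.244098
(z*sigma/E)^2 ≈ 85.453340
round up: n = 86

86


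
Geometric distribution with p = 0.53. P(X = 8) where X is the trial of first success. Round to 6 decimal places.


P = (1-p)^(k-1) * p
(1-p)^(k-1) = 0.47^7 ≈ 0.005066231
P = 0.005066231 * 0.53 ≈ 0.002685103

0.002685


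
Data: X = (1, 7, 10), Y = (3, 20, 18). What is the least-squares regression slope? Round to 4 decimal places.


b = sum((xi-xbar)(yi-ybar)) / sum((xi-xbar)^2)
n = 3, xbar = 18/3 = 6, ybar = 41/3 ≈ 13.666667
Sxy = sum((xi-xbar)(yi-ybar)) = 77
Sxx = sum((xi-xbar)^2) = 42
b = Sxy / Sxx = 11/6 ≈ 1.833333

1.8333


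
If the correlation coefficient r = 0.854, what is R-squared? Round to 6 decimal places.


R^2 = r^2 = (0.854)^2 = 0.729316

0.729316


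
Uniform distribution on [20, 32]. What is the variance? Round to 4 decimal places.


Var = (b-a)^2 / 12
(b-a)^2 = (32 - 20)^2 = 144
Var = 144/12 = 12

12.0000


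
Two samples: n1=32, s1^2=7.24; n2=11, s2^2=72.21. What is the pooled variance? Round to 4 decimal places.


sp^2 = ((n1-1)*s1^2 + (n2-1)*s2^2)/(n1+n2-2)
(n1-1)*s1^2 = 31 * 7.24 = 224.44
(n2-1)*s2^2 = 10 * 72.21 = 722.1
numerator = 224.44 + 722.1 = 946.54
n1+n2-2 = 41
sp^2 = 946.54 / 41 = 47327/2050 ≈ 23.086341

23.0863


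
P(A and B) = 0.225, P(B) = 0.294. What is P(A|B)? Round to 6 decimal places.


P(A|B) = P(A and B) / P(B) = 0.225 / 0.294 = 75/98 ≈ 0.76530612

0.765306


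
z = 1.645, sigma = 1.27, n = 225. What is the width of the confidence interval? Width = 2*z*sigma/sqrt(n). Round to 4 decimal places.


width = 2*z*sigma/sqrt(n)
2*z*sigma = 2 * 1.645 * 1.27 = 4.1783
sqrt(225) = 15
width = 4.1783 / 15 ≈ 0.278553

0.2786


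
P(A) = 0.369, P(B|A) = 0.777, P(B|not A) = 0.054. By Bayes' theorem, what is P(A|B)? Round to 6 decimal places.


P(A|B) = P(B|A)*P(A) / P(B), P(B) = P(B|A)*P(A) + P(B|not A)*P(not A)
P(B|A)*P(A) = 0.777 * 0.369 = 0.286713
P(B|not A)*P(not A) = 0.054 * 0.631 = 0.034074
P(B) = 0.286713 + 0.034074 = 0.320787
P(A|B) = 0.286713 / 0.320787 ≈ 0.89377998

0.893780


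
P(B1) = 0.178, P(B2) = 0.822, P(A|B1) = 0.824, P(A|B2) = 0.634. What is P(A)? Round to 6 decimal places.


P(A) = P(A|B1)*P(B1) + P(A|B2)*P(B2)
P(A|B1)*P(B1) = 0.824 * 0.178 = 0.146672
P(A|B2)*P(B2) = 0.634 * 0.822 = 0.521148
P(A) = 0.146672 + 0.521148 = 0.66782

0.667820


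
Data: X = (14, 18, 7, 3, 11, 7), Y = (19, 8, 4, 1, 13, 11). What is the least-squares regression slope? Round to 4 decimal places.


b = sum((xi-xbar)(yi-ybar)) / sum((xi-xbar)^2)
n = 6, xbar = 60/6 = 10, ybar = 56/6 = 28/3 ≈ 9.333333
Sxy = sum((xi-xbar)(yi-ybar)) = 101
Sxx = sum((xi-xbar)^2) = 148
b = Sxy / Sxx = 101/148 ≈ 0.682432

0.6824


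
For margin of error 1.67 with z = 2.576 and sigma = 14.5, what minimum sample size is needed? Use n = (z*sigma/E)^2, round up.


z*sigma/E = 2.576 * 14.5 / 1.67 = 18676/835 ≈ 22.366467
(z*sigma/E)^2 ≈ 500.258849
round up: n = 501

501


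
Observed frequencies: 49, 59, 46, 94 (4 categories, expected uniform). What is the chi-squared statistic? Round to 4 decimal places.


chi2 = sum((O-E)^2/E), E = total/4
total = 248, E = 248/4 = 62
(49 - 62)^2 / 62 = 169 / 62 = 169/62 ≈ 2.725806
(59 - 62)^2 / 62 = 9 / 62 = 9/62 ≈ 0.145161
(46 - 62)^2 / 62 = 256 / 62 = 128/31 ≈ 4.129032
(94 - 62)^2 / 62 = 1024 / 62 = 512/31 ≈ 16.516129
chi2 = 729/31 ≈ 23.516129

23.5161


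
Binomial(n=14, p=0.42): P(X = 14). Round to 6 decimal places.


P = C(n,k) * p^k * (1-p)^(n-k)
C(14,14) = 1
p^k = 0.42^14 ≈ 0.000005314838
(1-p)^(n-k) = 0.58^0 = 1
P = 1 * 0.000005314838 * 1 ≈ 0.000005

0.000005


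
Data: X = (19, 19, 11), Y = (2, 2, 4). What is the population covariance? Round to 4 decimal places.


Cov = (1/n)*sum((xi-xbar)(yi-ybar))
n = 3, xbar = 49/3 ≈ 16.333333, ybar = 8/3 ≈ 2.666667
sum((xi-xbar)(yi-ybar)) = -32/3 ≈ -10.666667
Cov = -10.666667 / 3 = -32/9 ≈ -3.555556

-3.5556


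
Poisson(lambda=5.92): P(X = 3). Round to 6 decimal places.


P = e^(-lam) * lam^k / k!
e^(-5.92) ≈ 0.002685200
lam^k = 5.92^3 = 207.474688
k! = 3! = 6
P = 0.002685200 * 207.474688 / 6 ≈ 0.092852

0.092852


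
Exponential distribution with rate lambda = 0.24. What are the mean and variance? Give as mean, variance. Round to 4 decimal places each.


mean = 1/lam, var = 1/lam^2
mean = 1 / 0.24 = 25/6 ≈ 4.166667
lam^2 = 0.24^2 = 0.0576
var = 1 / 0.0576 = 625/36 ≈ 17.361111

4.1667, 17.3611


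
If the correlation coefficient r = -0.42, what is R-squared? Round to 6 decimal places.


R^2 = r^2 = (-0.42)^2 = 0.1764

0.176400


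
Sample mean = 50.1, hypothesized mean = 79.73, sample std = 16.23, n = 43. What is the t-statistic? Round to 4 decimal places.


t = (xbar - mu0) / (s/sqrt(n))
xbar - mu0 = 50.1 - 79.73 = -29.63
sqrt(43) ≈ 6.55743852
s/sqrt(n) = 16.23 / 6.55743852 ≈ 2.47505180
t = -29.63 / 2.47505180 ≈ -11.971467

-11.9715


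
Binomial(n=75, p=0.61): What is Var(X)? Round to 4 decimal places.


Var = n*p*(1-p) = 75 * 0.61 * 0.39 = 17.8425

17.8425


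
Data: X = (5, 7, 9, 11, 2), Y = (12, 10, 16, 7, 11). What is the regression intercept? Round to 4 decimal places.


a = ybar - b*xbar, where b = sum((xi-xbar)(yi-ybar)) / sum((xi-xbar)^2)
n = 5, xbar = 34/5 = 6.8, ybar = 56/5 = 11.2
Sxy = sum((xi-xbar)(yi-ybar)) = -7.8
Sxx = sum((xi-xbar)^2) = 48.8
b = Sxy / Sxx = -39/244 ≈ -0.159836
a = 11.2 - (-0.159836) * 6.8 = 1499/122 ≈ 12.286885

12.2869


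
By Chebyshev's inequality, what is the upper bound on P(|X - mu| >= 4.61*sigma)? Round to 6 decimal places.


P <= 1/k^2
k^2 = 4.61^2 = 21.2521
1/k^2 = 1 / 21.2521 ≈ 0.04705417

0.047054


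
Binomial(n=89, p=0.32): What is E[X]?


E[X] = n*p = 89 * 0.32 = 28.48

28.48


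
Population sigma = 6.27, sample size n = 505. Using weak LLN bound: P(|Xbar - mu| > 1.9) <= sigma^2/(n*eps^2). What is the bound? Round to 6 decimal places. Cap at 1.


bound = min(1, sigma^2/(n*eps^2))
sigma^2 = 6.27^2 = 39.3129
n*eps^2 = 505 * 1.9^2 = 505 * 3.61 = 1823.05
sigma^2/(n*eps^2) = 39.3129 / 1823.05 ≈ 0.02156436

0.021564


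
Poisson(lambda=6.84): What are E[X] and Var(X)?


E[X] = Var(X) = lambda = 6.84

6.84, 6.84


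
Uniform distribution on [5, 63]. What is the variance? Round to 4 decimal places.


Var = (b-a)^2 / 12
(b-a)^2 = (63 - 5)^2 = 3364
Var = 3364/12 ≈ 280.333333

280.3333


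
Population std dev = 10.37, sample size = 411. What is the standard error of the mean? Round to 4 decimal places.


SE = sigma / sqrt(n)
sqrt(411) ≈ 20.273135
SE = 10.37 / 20.273135 ≈ 0.511514

0.5115


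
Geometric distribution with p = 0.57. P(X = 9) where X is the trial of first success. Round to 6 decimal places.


P = (1-p)^(k-1) * p
(1-p)^(k-1) = 0.43^8 ≈ 0.001168820
P = 0.001168820 * 0.57 ≈ 0.0006662274

0.000666


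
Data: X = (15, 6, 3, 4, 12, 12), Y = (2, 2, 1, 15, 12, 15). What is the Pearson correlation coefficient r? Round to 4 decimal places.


r = sum((xi-xbar)(yi-ybar)) / sqrt(sum((xi-xbar)^2) * sum((yi-ybar)^2))
n = 6, xbar = 52/6 = 26/3 ≈ 8.666667, ybar = 47/6 ≈ 7.833333
Sxy = sum((xi-xbar)(yi-ybar)) = 65/3 ≈ 21.666667
Sxx = sum((xi-xbar)^2) = 370/3 ≈ 123.333333
Syy = sum((yi-ybar)^2) = 1409/6 ≈ 234.833333
sqrt(Sxx*Syy) ≈ 170.184540
r = Sxy / sqrt(Sxx*Syy) = 21.666667 / 170.184540 ≈ 0.127313

0.1273


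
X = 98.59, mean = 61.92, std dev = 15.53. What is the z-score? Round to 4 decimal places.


z = (X - mu) / sigma
X - mu = 98.59 - 61.92 = 36.67
z = 36.67 / 15.53 = 3667/1553 ≈ 2.361236

2.3612


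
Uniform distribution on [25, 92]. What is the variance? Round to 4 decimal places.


Var = (b-a)^2 / 12
(b-a)^2 = (92 - 25)^2 = 4489
Var = 4489/12 ≈ 374.083333

374.0833


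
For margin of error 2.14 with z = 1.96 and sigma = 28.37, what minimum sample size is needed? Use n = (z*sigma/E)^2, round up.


z*sigma/E = 1.96 * 28.37 / 2.14 = 139013/5350 ≈ 25.983738
(z*sigma/E)^2 ≈ 675.154657
round up: n = 676

676


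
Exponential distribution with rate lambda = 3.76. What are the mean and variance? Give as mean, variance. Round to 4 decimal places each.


mean = 1/lam, var = 1/lam^2
mean = 1 / 3.76 = 25/94 ≈ 0.265957
lam^2 = 3.76^2 = 14.1376
var = 1 / 14.1376 = 625/8836 ≈ 0.070733

0.2660, 0.0707


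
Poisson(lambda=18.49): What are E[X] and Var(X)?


E[X] = Var(X) = lambda = 18.49

18.49, 18.49


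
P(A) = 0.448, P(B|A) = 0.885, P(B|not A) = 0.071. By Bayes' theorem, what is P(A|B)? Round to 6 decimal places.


P(A|B) = P(B|A)*P(A) / P(B), P(B) = P(B|A)*P(A) + P(B|not A)*P(not A)
P(B|A)*P(A) = 0.885 * 0.448 = 0.39648
P(B|not A)*P(not A) = 0.071 * 0.552 = 0.039192
P(B) = 0.39648 + 0.039192 = 0.435672
P(A|B) = 0.39648 / 0.435672 ≈ 0.91004242

0.910042


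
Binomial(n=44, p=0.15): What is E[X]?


E[X] = n*p = 44 * 0.15 = 6.6

6.6


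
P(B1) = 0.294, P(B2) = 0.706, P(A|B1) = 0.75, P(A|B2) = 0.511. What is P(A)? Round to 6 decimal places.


P(A) = P(A|B1)*P(B1) + P(A|B2)*P(B2)
P(A|B1)*P(B1) = 0.75 * 0.294 = 0.2205
P(A|B2)*P(B2) = 0.511 * 0.706 = 0.360766
P(A) = 0.2205 + 0.360766 = 0.581266

0.581266


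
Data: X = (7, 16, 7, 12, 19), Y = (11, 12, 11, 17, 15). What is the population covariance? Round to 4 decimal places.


Cov = (1/n)*sum((xi-xbar)(yi-ybar))
n = 5, xbar = 61/5 = 12.2, ybar = 66/5 = 13.2
sum((xi-xbar)(yi-ybar)) = 29.8
Cov = 29.8 / 5 = 5.96

5.9600


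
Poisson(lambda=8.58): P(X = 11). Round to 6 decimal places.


P = e^(-lam) * lam^k / k!
e^(-8.58) ≈ 0.0001878250
lam^k = 8.58^11 ≈ 18550694200.340619
k! = 11! = 39916800
P = 0.0001878250 * 18550694200.340619 / 39916800 ≈ 0.087289

0.087289


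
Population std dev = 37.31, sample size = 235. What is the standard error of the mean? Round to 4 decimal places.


SE = sigma / sqrt(n)
sqrt(235) ≈ 15.329710
SE = 37.31 / 15.329710 ≈ 2.433836

2.4338


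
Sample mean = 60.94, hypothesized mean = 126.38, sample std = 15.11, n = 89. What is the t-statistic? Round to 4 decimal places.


t = (xbar - mu0) / (s/sqrt(n))
xbar - mu0 = 60.94 - 126.38 = -65.44
sqrt(89) ≈ 9.43398113
s/sqrt(n) = 15.11 / 9.43398113 ≈ 1.60165680
t = -65.44 / 1.60165680 ≈ -40.857692

-40.8577


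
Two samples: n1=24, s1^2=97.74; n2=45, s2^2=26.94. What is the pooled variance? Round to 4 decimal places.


sp^2 = ((n1-1)*s1^2 + (n2-1)*s2^2)/(n1+n2-2)
(n1-1)*s1^2 = 23 * 97.74 = 2248.02
(n2-1)*s2^2 = 44 * 26.94 = 1185.36
numerator = 2248.02 + 1185.36 = 3433.38
n1+n2-2 = 67
sp^2 = 3433.38 / 67 = 171669/3350 ≈ 51.244478

51.2445


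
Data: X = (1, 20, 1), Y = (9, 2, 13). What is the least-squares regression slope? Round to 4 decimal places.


b = sum((xi-xbar)(yi-ybar)) / sum((xi-xbar)^2)
n = 3, xbar = 22/3 ≈ 7.333333, ybar = 24/3 = 8
Sxy = sum((xi-xbar)(yi-ybar)) = -114
Sxx = sum((xi-xbar)^2) = 722/3 ≈ 240.666667
b = Sxy / Sxx = -9/19 ≈ -0.473684

-0.4737


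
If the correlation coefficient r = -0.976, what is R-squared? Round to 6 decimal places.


R^2 = r^2 = (-0.976)^2 = 0.952576

0.952576


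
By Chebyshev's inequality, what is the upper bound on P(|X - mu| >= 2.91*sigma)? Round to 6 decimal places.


P <= 1/k^2
k^2 = 2.91^2 = 8.4681
1/k^2 = 1 / 8.4681 ≈ 0.11809024

0.118090


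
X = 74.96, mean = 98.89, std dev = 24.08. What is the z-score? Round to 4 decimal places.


z = (X - mu) / sigma
X - mu = 74.96 - 98.89 = -23.93
z = -23.93 / 24.08 = -2393/2408 ≈ -0.993771

-0.9938


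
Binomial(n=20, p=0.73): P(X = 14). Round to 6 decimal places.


P = C(n,k) * p^k * (1-p)^(n-k)
C(20,14) = 38760
p^k = 0.73^14 ≈ 0.01220450
(1-p)^(n-k) = 0.27^6 ≈ 0.0003874205
P = 38760 * 0.01220450 * 0.0003874205 ≈ 0.183268

0.183268


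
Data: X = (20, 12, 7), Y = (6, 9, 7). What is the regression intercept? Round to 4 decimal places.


a = ybar - b*xbar, where b = sum((xi-xbar)(yi-ybar)) / sum((xi-xbar)^2)
n = 3, xbar = 39/3 = 13, ybar = 22/3 ≈ 7.333333
Sxy = sum((xi-xbar)(yi-ybar)) = -9
Sxx = sum((xi-xbar)^2) = 86
b = Sxy / Sxx = -9/86 ≈ -0.104651
a = 7.333333 - (-0.104651) * 13 = 2243/258 ≈ 8.693798

8.6938


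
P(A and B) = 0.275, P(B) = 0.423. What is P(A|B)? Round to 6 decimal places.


P(A|B) = P(A and B) / P(B) = 0.275 / 0.423 = 275/423 ≈ 0.65011820

0.650118


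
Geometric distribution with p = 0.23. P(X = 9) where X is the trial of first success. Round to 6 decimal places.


P = (1-p)^(k-1) * p
(1-p)^(k-1) = 0.77^8 ≈ 0.1235736
P = 0.1235736 * 0.23 ≈ 0.02842193

0.028422


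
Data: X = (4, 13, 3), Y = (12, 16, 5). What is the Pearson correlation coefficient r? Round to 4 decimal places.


r = sum((xi-xbar)(yi-ybar)) / sqrt(sum((xi-xbar)^2) * sum((yi-ybar)^2))
n = 3, xbar = 20/3 ≈ 6.666667, ybar = 33/3 = 11
Sxy = sum((xi-xbar)(yi-ybar)) = 51
Sxx = sum((xi-xbar)^2) = 182/3 ≈ 60.666667
Syy = sum((yi-ybar)^2) = 62
sqrt(Sxx*Syy) ≈ 61.329710
r = Sxy / sqrt(Sxx*Syy) = 51 / 61.329710 ≈ 0.831571

0.8316


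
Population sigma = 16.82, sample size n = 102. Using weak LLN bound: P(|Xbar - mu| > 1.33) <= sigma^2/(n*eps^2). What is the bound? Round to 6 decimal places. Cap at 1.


bound = min(1, sigma^2/(n*eps^2))
sigma^2 = 16.82^2 = 282.9124
n*eps^2 = 102 * 1.33^2 = 102 * 1.7689 = 180.4278
sigma^2/(n*eps^2) = 282.9124 / 180.4278 ≈ 1.56800892
this exceeds 1, so the bound is capped at 1

1.000000


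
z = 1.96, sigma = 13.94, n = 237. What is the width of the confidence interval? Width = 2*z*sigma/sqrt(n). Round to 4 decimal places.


width = 2*z*sigma/sqrt(n)
2*z*sigma = 2 * 1.96 * 13.94 = 54.6448
sqrt(237) ≈ 15.394804
width = 54.6448 / 15.394804 ≈ 3.549561

3.5496


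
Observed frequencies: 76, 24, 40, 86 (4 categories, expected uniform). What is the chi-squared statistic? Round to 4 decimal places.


chi2 = sum((O-E)^2/E), E = total/4
total = 226, E = 226/4 = 56.5
(76 - 56.5)^2 / 56.5 = 380.25 / 56.5 = 1521/226 ≈ 6.730088
(24 - 56.5)^2 / 56.5 = 1056.25 / 56.5 = 4225/226 ≈ 18.694690
(40 - 56.5)^2 / 56.5 = 272.25 / 56.5 = 1089/226 ≈ 4.818584
(86 - 56.5)^2 / 56.5 = 870.25 / 56.5 = 3481/226 ≈ 15.402655
chi2 = 5158/113 ≈ 45.646018

45.6460


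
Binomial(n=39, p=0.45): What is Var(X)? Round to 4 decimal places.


Var = n*p*(1-p) = 39 * 0.45 * 0.55 = 9.6525

9.6525


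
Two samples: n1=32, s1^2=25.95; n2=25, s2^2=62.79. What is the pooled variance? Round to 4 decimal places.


sp^2 = ((n1-1)*s1^2 + (n2-1)*s2^2)/(n1+n2-2)
(n1-1)*s1^2 = 31 * 25.95 = 804.45
(n2-1)*s2^2 = 24 * 62.79 = 1506.96
numerator = 804.45 + 1506.96 = 2311.41
n1+n2-2 = 55
sp^2 = 2311.41 / 55 = 231141/5500 ≈ 42.025636

42.0256


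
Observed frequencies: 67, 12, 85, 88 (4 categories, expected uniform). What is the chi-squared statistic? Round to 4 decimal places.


chi2 = sum((O-E)^2/E), E = total/4
total = 252, E = 252/4 = 63
(67 - 63)^2 / 63 = 16 / 63 = 16/63 ≈ 0.253968
(12 - 63)^2 / 63 = 2601 / 63 = 289/7 ≈ 41.285714
(85 - 63)^2 / 63 = 484 / 63 = 484/63 ≈ 7.682540
(88 - 63)^2 / 63 = 625 / 63 = 625/63 ≈ 9.920635
chi2 = 414/7 ≈ 59.142857

59.1429


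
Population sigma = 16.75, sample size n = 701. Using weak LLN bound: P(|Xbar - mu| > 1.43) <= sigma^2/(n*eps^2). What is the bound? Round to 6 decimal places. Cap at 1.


bound = min(1, sigma^2/(n*eps^2))
sigma^2 = 16.75^2 = 280.5625
n*eps^2 = 701 * 1.43^2 = 701 * 2.0449 = 1433.4749
sigma^2/(n*eps^2) = 280.5625 / 1433.4749 ≈ 0.19572195

0.195722


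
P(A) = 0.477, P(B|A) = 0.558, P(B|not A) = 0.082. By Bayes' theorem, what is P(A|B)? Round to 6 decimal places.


P(A|B) = P(B|A)*P(A) / P(B), P(B) = P(B|A)*P(A) + P(B|not A)*P(not A)
P(B|A)*P(A) = 0.558 * 0.477 = 0.266166
P(B|not A)*P(not A) = 0.082 * 0.523 = 0.042886
P(B) = 0.266166 + 0.042886 = 0.309052
P(A|B) = 0.266166 / 0.309052 ≈ 0.86123371

0.861234


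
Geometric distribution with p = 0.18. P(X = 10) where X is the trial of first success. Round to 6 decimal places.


P = (1-p)^(k-1) * p
(1-p)^(k-1) = 0.82^9 ≈ 0.1676196
P = 0.1676196 * 0.18 ≈ 0.03017152

0.030172


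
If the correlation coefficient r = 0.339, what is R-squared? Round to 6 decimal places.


R^2 = r^2 = (0.339)^2 = 0.114921

0.114921


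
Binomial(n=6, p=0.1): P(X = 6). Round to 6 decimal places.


P = C(n,k) * p^k * (1-p)^(n-k)
C(6,6) = 1
p^k = 0.1^6 = 0.000001
(1-p)^(n-k) = 0.9^0 = 1
P = 1 * 0.000001 * 1 = 0.000001

0.000001


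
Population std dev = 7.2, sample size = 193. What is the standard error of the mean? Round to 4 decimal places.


SE = sigma / sqrt(n)
sqrt(193) ≈ 13.892444
SE = 7.2 / 13.892444 ≈ 0.518267

0.5183


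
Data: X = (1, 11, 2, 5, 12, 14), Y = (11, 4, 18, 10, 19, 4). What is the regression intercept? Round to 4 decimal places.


a = ybar - b*xbar, where b = sum((xi-xbar)(yi-ybar)) / sum((xi-xbar)^2)
n = 6, xbar = 45/6 = 7.5, ybar = 66/6 = 11
Sxy = sum((xi-xbar)(yi-ybar)) = -70
Sxx = sum((xi-xbar)^2) = 153.5
b = Sxy / Sxx = -140/307 ≈ -0.456026
a = 11 - (-0.456026) * 7.5 = 4427/307 ≈ 14.420195

14.4202


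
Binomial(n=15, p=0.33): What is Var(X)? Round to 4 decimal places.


Var = n*p*(1-p) = 15 * 0.33 * 0.67 = 3.3165

3.3165


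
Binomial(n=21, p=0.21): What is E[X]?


E[X] = n*p = 21 * 0.21 = 4.41

4.41


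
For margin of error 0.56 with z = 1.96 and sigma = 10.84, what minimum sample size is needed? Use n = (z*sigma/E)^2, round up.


z*sigma/E = 1.96 * 10.84 / 0.56 = 37.94
(z*sigma/E)^2 = 1439.4436
round up: n = 1440

1440


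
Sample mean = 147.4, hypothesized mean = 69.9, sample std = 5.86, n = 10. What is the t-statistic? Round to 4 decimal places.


t = (xbar - mu0) / (s/sqrt(n))
xbar - mu0 = 147.4 - 69.9 = 77.5
sqrt(10) ≈ 3.16227766
s/sqrt(n) = 5.86 / 3.16227766 ≈ 1.85309471
t = 77.5 / 1.85309471 ≈ 41.821932

41.8219


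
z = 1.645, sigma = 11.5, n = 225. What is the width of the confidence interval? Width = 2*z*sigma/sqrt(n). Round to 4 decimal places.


width = 2*z*sigma/sqrt(n)
2*z*sigma = 2 * 1.645 * 11.5 = 37.835
sqrt(225) = 15
width = 37.835 / 15 = 7567/3000 ≈ 2.522333

2.5223


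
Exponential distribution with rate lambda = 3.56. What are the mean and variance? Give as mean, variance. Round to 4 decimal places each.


mean = 1/lam, var = 1/lam^2
mean = 1 / 3.56 = 25/89 ≈ 0.280899
lam^2 = 3.56^2 = 12.6736
var = 1 / 12.6736 = 625/7921 ≈ 0.078904

0.2809, 0.0789


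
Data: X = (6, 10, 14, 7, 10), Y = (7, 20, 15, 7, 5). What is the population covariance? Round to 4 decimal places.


Cov = (1/n)*sum((xi-xbar)(yi-ybar))
n = 5, xbar = 47/5 = 9.4, ybar = 54/5 = 10.8
sum((xi-xbar)(yi-ybar)) = 43.4
Cov = 43.4 / 5 = 8.68

8.6800


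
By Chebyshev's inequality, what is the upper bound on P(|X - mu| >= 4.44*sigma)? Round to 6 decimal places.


P <= 1/k^2
k^2 = 4.44^2 = 19.7136
1/k^2 = 1 / 19.7136 ≈ 0.05072640

0.050726


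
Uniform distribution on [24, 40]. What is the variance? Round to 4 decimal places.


Var = (b-a)^2 / 12
(b-a)^2 = (40 - 24)^2 = 256
Var = 256/12 ≈ 21.333333

21.3333


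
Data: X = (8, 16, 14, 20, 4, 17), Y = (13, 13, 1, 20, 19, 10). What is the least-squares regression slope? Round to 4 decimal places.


b = sum((xi-xbar)(yi-ybar)) / sum((xi-xbar)^2)
n = 6, xbar = 79/6 ≈ 13.166667, ybar = 76/6 = 38/3 ≈ 12.666667
Sxy = sum((xi-xbar)(yi-ybar)) = -86/3 ≈ -28.666667
Sxx = sum((xi-xbar)^2) = 1085/6 ≈ 180.833333
b = Sxy / Sxx = -172/1085 ≈ -0.158525

-0.1585


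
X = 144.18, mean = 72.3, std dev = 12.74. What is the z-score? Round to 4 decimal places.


z = (X - mu) / sigma
X - mu = 144.18 - 72.3 = 71.88
z = 71.88 / 12.74 = 3594/637 ≈ 5.642072

5.6421


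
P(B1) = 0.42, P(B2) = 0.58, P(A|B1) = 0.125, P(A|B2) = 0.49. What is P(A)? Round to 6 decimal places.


P(A) = P(A|B1)*P(B1) + P(A|B2)*P(B2)
P(A|B1)*P(B1) = 0.125 * 0.42 = 0.0525
P(A|B2)*P(B2) = 0.49 * 0.58 = 0.2842
P(A) = 0.0525 + 0.2842 = 0.3367

0.336700


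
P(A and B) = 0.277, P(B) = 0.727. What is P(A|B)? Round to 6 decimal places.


P(A|B) = P(A and B) / P(B) = 0.277 / 0.727 = 277/727 ≈ 0.38101788

0.381018


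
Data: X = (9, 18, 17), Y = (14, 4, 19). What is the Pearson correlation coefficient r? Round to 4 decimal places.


r = sum((xi-xbar)(yi-ybar)) / sqrt(sum((xi-xbar)^2) * sum((yi-ybar)^2))
n = 3, xbar = 44/3 ≈ 14.666667, ybar = 37/3 ≈ 12.333333
Sxy = sum((xi-xbar)(yi-ybar)) = -65/3 ≈ -21.666667
Sxx = sum((xi-xbar)^2) = 146/3 ≈ 48.666667
Syy = sum((yi-ybar)^2) = 350/3 ≈ 116.666667
sqrt(Sxx*Syy) ≈ 75.351030
r = Sxy / sqrt(Sxx*Syy) = -21.666667 / 75.351030 ≈ -0.287543

-0.2875


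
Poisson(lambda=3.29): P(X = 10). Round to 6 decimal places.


P = e^(-lam) * lam^k / k!
e^(-3.29) ≈ 0.03725385
lam^k = 3.29^10 ≈ 148579.529755
k! = 10! = 3628800
P = 0.03725385 * 148579.529755 / 3628800 ≈ 0.001525

0.001525


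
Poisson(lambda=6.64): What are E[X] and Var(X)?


E[X] = Var(X) = lambda = 6.64

6.64, 6.64


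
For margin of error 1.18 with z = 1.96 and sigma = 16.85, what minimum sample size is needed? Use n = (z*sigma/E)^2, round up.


z*sigma/E = 1.96 * 16.85 / 1.18 = 16513/590 ≈ 27.988136
(z*sigma/E)^2 ≈ 783.335734
round up: n = 784

784


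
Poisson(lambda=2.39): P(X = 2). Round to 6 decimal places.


P = e^(-lam) * lam^k / k!
e^(-2.39) ≈ 0.09162968
lam^k = 2.39^2 = 5.7121
k! = 2! = 2
P = 0.09162968 * 5.7121 / 2 ≈ 0.261699

0.261699


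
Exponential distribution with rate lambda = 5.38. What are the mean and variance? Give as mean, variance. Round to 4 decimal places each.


mean = 1/lam, var = 1/lam^2
mean = 1 / 5.38 = 50/269 ≈ 0.185874
lam^2 = 5.38^2 = 28.9444
var = 1 / 28.9444 ≈ 0.034549

0.1859, 0.0345


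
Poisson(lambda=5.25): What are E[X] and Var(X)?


E[X] = Var(X) = lambda = 5.25

5.25, 5.25


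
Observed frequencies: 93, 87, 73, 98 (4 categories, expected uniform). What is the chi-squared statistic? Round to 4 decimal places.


chi2 = sum((O-E)^2/E), E = total/4
total = 351, E = 351/4 = 87.75
(93 - 87.75)^2 / 87.75 = 27.5625 / 87.75 = 49/156 ≈ 0.314103
(87 - 87.75)^2 / 87.75 = 0.5625 / 87.75 = 1/156 ≈ 0.006410
(73 - 87.75)^2 / 87.75 = 217.5625 / 87.75 = 3481/1404 ≈ 2.479345
(98 - 87.75)^2 / 87.75 = 105.0625 / 87.75 = 1681/1404 ≈ 1.197293
chi2 = 1403/351 ≈ 3.997151

3.9972


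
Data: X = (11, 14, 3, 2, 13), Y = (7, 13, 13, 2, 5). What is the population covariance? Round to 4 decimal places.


Cov = (1/n)*sum((xi-xbar)(yi-ybar))
n = 5, xbar = 43/5 = 8.6, ybar = 40/5 = 8
sum((xi-xbar)(yi-ybar)) = 23
Cov = 23 / 5 = 4.6

4.6000


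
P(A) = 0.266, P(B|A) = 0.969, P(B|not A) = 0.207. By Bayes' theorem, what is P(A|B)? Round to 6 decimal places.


P(A|B) = P(B|A)*P(A) / P(B), P(B) = P(B|A)*P(A) + P(B|not A)*P(not A)
P(B|A)*P(A) = 0.969 * 0.266 = 0.257754
P(B|not A)*P(not A) = 0.207 * 0.734 = 0.151938
P(B) = 0.257754 + 0.151938 = 0.409692
P(A|B) = 0.257754 / 0.409692 ≈ 0.62914092

0.629141


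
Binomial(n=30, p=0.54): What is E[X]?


E[X] = n*p = 30 * 0.54 = 16.2

16.2


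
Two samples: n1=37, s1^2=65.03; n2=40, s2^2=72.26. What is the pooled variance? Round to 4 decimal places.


sp^2 = ((n1-1)*s1^2 + (n2-1)*s2^2)/(n1+n2-2)
(n1-1)*s1^2 = 36 * 65.03 = 2341.08
(n2-1)*s2^2 = 39 * 72.26 = 2818.14
numerator = 2341.08 + 2818.14 = 5159.22
n1+n2-2 = 75
sp^2 = 5159.22 / 75 = 68.7896

68.7896


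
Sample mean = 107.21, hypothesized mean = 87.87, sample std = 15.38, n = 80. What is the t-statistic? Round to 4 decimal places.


t = (xbar - mu0) / (s/sqrt(n))
xbar - mu0 = 107.21 - 87.87 = 19.34
sqrt(80) ≈ 8.94427191
s/sqrt(n) = 15.38 / 8.94427191 ≈ 1.71953627
t = 19.34 / 1.71953627 ≈ 11.247218

11.2472


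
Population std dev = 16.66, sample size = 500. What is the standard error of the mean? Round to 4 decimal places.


SE = sigma / sqrt(n)
sqrt(500) ≈ 22.360680
SE = 16.66 / 22.360680 ≈ 0.745058

0.7451


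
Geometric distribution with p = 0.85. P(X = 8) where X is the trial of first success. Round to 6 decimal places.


P = (1-p)^(k-1) * p
(1-p)^(k-1) = 0.15^7 ≈ 0.000001708594
P = 0.000001708594 * 0.85 ≈ 0.000001452305

0.000001


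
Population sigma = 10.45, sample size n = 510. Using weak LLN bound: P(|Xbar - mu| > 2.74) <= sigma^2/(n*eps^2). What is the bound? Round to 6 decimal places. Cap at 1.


bound = min(1, sigma^2/(n*eps^2))
sigma^2 = 10.45^2 = 109.2025
n*eps^2 = 510 * 2.74^2 = 510 * 7.5076 = 3828.876
sigma^2/(n*eps^2) = 109.2025 / 3828.876 ≈ 0.02852077

0.028521


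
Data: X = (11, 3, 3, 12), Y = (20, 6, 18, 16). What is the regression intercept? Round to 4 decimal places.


a = ybar - b*xbar, where b = sum((xi-xbar)(yi-ybar)) / sum((xi-xbar)^2)
n = 4, xbar = 29/4 = 7.25, ybar = 60/4 = 15
Sxy = sum((xi-xbar)(yi-ybar)) = 49
Sxx = sum((xi-xbar)^2) = 72.75
b = Sxy / Sxx = 196/291 ≈ 0.673540
a = 15 - 0.673540 * 7.25 = 2944/291 ≈ 10.116838

10.1168


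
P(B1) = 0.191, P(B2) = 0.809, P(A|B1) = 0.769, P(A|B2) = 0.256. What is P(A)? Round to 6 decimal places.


P(A) = P(A|B1)*P(B1) + P(A|B2)*P(B2)
P(A|B1)*P(B1) = 0.769 * 0.191 = 0.146879
P(A|B2)*P(B2) = 0.256 * 0.809 = 0.207104
P(A) = 0.146879 + 0.207104 = 0.353983

0.353983


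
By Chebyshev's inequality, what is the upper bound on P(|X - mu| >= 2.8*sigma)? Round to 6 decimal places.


P <= 1/k^2
k^2 = 2.8^2 = 7.84
1/k^2 = 1 / 7.84 = 25/196 ≈ 0.12755102

0.127551


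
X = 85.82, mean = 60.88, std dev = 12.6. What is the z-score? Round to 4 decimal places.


z = (X - mu) / sigma
X - mu = 85.82 - 60.88 = 24.94
z = 24.94 / 12.6 = 1247/630 ≈ 1.979365

1.9794


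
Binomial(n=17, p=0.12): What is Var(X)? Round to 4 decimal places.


Var = n*p*(1-p) = 17 * 0.12 * 0.88 = 1.7952

1.7952


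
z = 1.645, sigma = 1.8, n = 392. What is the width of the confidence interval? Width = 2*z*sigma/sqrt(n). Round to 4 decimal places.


width = 2*z*sigma/sqrt(n)
2*z*sigma = 2 * 1.645 * 1.8 = 5.922
sqrt(392) ≈ 19.798990
width = 5.922 / 19.798990 ≈ 0.299106

0.2991


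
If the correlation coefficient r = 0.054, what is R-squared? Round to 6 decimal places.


R^2 = r^2 = (0.054)^2 = 0.002916

0.002916


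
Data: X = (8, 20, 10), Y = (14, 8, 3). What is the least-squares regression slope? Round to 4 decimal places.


b = sum((xi-xbar)(yi-ybar)) / sum((xi-xbar)^2)
n = 3, xbar = 38/3 ≈ 12.666667, ybar = 25/3 ≈ 8.333333
Sxy = sum((xi-xbar)(yi-ybar)) = -44/3 ≈ -14.666667
Sxx = sum((xi-xbar)^2) = 248/3 ≈ 82.666667
b = Sxy / Sxx = -11/62 ≈ -0.177419

-0.1774


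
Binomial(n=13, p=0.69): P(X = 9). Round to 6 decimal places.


P = C(n,k) * p^k * (1-p)^(n-k)
C(13,9) = 715
p^k = 0.69^9 ≈ 0.03545209
(1-p)^(n-k) = 0.31^4 = 0.00923521
P = 715 * 0.03545209 * 0.00923521 ≈ 0.234096

0.234096


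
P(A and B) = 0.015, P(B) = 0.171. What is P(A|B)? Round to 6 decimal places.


P(A|B) = P(A and B) / P(B) = 0.015 / 0.171 = 5/57 ≈ 0.08771930

0.087719


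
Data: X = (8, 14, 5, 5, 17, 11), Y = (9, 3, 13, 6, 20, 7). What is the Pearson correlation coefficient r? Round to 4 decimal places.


r = sum((xi-xbar)(yi-ybar)) / sqrt(sum((xi-xbar)^2) * sum((yi-ybar)^2))
n = 6, xbar = 60/6 = 10, ybar = 58/6 = 29/3 ≈ 9.666667
Sxy = sum((xi-xbar)(yi-ybar)) = 46
Sxx = sum((xi-xbar)^2) = 120
Syy = sum((yi-ybar)^2) = 550/3 ≈ 183.333333
sqrt(Sxx*Syy) ≈ 148.323970
r = Sxy / sqrt(Sxx*Syy) = 46 / 148.323970 ≈ 0.310132

0.3101


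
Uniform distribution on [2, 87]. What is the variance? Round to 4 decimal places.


Var = (b-a)^2 / 12
(b-a)^2 = (87 - 2)^2 = 7225
Var = 7225/12 ≈ 602.083333

602.0833


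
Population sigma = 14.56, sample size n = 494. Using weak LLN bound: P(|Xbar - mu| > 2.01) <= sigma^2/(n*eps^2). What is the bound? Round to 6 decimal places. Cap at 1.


bound = min(1, sigma^2/(n*eps^2))
sigma^2 = 14.56^2 = 211.9936
n*eps^2 = 494 * 2.01^2 = 494 * 4.0401 = 1995.8094
sigma^2/(n*eps^2) = 211.9936 / 1995.8094 ≈ 0.10621936

0.106219


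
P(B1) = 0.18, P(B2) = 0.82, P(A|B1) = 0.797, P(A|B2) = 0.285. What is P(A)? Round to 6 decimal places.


P(A) = P(A|B1)*P(B1) + P(A|B2)*P(B2)
P(A|B1)*P(B1) = 0.797 * 0.18 = 0.14346
P(A|B2)*P(B2) = 0.285 * 0.82 = 0.2337
P(A) = 0.14346 + 0.2337 = 0.37716

0.377160


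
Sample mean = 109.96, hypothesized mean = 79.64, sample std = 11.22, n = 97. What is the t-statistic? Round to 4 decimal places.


t = (xbar - mu0) / (s/sqrt(n))
xbar - mu0 = 109.96 - 79.64 = 30.32
sqrt(97) ≈ 9.84885780
s/sqrt(n) = 11.22 / 9.84885780 ≈ 1.13921840
t = 30.32 / 1.13921840 ≈ 26.614739

26.6147


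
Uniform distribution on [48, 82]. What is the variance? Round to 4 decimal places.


Var = (b-a)^2 / 12
(b-a)^2 = (82 - 48)^2 = 1156
Var = 1156/12 ≈ 96.333333

96.3333


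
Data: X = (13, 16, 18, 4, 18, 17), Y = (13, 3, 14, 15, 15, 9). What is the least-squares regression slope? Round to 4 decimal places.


b = sum((xi-xbar)(yi-ybar)) / sum((xi-xbar)^2)
n = 6, xbar = 86/6 = 43/3 ≈ 14.333333, ybar = 69/6 = 11.5
Sxy = sum((xi-xbar)(yi-ybar)) = -37
Sxx = sum((xi-xbar)^2) = 436/3 ≈ 145.333333
b = Sxy / Sxx = -111/436 ≈ -0.254587

-0.2546


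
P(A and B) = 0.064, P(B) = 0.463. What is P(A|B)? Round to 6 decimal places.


P(A|B) = P(A and B) / P(B) = 0.064 / 0.463 = 64/463 ≈ 0.13822894

0.138229


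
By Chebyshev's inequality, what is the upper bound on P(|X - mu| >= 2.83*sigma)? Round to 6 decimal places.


P <= 1/k^2
k^2 = 2.83^2 = 8.0089
1/k^2 = 1 / 8.0089 ≈ 0.12486109

0.124861


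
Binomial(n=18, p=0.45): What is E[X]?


E[X] = n*p = 18 * 0.45 = 8.1

8.1


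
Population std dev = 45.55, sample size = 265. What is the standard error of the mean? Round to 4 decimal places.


SE = sigma / sqrt(n)
sqrt(265) ≈ 16.278821
SE = 45.55 / 16.278821 ≈ 2.798114

2.7981


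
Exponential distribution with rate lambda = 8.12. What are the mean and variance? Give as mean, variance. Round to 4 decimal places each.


mean = 1/lam, var = 1/lam^2
mean = 1 / 8.12 = 25/203 ≈ 0.123153
lam^2 = 8.12^2 = 65.9344
var = 1 / 65.9344 ≈ 0.015167

0.1232, 0.0152


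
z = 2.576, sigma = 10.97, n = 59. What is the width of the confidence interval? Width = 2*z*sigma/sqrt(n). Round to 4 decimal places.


width = 2*z*sigma/sqrt(n)
2*z*sigma = 2 * 2.576 * 10.97 = 56.51744
sqrt(59) ≈ 7.681146
width = 56.51744 / 7.681146 ≈ 7.357944

7.3579


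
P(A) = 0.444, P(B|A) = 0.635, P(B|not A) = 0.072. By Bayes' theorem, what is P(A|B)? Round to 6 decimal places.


P(A|B) = P(B|A)*P(A) / P(B), P(B) = P(B|A)*P(A) + P(B|not A)*P(not A)
P(B|A)*P(A) = 0.635 * 0.444 = 0.28194
P(B|not A)*P(not A) = 0.072 * 0.556 = 0.040032
P(B) = 0.28194 + 0.040032 = 0.321972
P(A|B) = 0.28194 / 0.321972 ≈ 0.87566621

0.875666


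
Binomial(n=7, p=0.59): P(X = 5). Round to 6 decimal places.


P = C(n,k) * p^k * (1-p)^(n-k)
C(7,5) = 21
p^k = 0.59^5 ≈ 0.07149243
(1-p)^(n-k) = 0.41^2 = 0.1681
P = 21 * 0.07149243 * 0.1681 ≈ 0.252375

0.252375


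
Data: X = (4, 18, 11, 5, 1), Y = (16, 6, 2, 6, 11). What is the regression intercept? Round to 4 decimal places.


a = ybar - b*xbar, where b = sum((xi-xbar)(yi-ybar)) / sum((xi-xbar)^2)
n = 5, xbar = 39/5 = 7.8, ybar = 41/5 = 8.2
Sxy = sum((xi-xbar)(yi-ybar)) = -84.8
Sxx = sum((xi-xbar)^2) = 182.8
b = Sxy / Sxx = -212/457 ≈ -0.463895
a = 8.2 - (-0.463895) * 7.8 = 5401/457 ≈ 11.818381

11.8184


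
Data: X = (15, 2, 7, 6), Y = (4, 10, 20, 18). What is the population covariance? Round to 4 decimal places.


Cov = (1/n)*sum((xi-xbar)(yi-ybar))
n = 4, xbar = 30/4 = 7.5, ybar = 52/4 = 13
sum((xi-xbar)(yi-ybar)) = -62
Cov = -62 / 4 = -15.5

-15.5000


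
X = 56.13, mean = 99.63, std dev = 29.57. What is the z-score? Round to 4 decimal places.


z = (X - mu) / sigma
X - mu = 56.13 - 99.63 = -43.5
z = -43.5 / 29.57 = -4350/2957 ≈ -1.471086

-1.4711


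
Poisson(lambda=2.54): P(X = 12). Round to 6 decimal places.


P = e^(-lam) * lam^k / k!
e^(-2.54) ≈ 0.07886640
lam^k = 2.54^12 ≈ 72111.511618
k! = 12! = 479001600
P = 0.07886640 * 72111.511618 / 479001600 ≈ 0.000012

0.000012


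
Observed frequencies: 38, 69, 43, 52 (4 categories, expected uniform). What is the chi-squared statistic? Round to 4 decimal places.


chi2 = sum((O-E)^2/E), E = total/4
total = 202, E = 202/4 = 50.5
(38 - 50.5)^2 / 50.5 = 156.25 / 50.5 = 625/202 ≈ 3.094059
(69 - 50.5)^2 / 50.5 = 342.25 / 50.5 = 1369/202 ≈ 6.777228
(43 - 50.5)^2 / 50.5 = 56.25 / 50.5 = 225/202 ≈ 1.113861
(52 - 50.5)^2 / 50.5 = 2.25 / 50.5 = 9/202 ≈ 0.044554
chi2 = 1114/101 ≈ 11.029703

11.0297
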